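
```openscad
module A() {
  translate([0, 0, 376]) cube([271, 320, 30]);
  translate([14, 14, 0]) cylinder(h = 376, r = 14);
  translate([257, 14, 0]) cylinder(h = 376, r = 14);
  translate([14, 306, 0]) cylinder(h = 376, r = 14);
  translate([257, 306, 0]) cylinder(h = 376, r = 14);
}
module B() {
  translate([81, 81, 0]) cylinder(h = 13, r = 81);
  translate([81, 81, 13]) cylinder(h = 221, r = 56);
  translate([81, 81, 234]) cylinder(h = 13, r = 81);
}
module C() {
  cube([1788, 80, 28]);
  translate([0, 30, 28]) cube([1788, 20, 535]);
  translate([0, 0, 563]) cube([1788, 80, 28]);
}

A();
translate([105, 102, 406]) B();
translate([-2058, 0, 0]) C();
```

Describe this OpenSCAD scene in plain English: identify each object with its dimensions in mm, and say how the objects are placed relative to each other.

A is a four-legged stool. The seat is a 271×320×30 mm slab whose top surface is at z = 406 mm; four round legs, each 28 mm in diameter, run from the floor (z = 0) to the underside of the seat, each leg's axis is inset half a diameter from the nearest pair of seat edges (so the leg's bounding box is flush with the corner).

B is a spool: two coaxial disc flanges of radius 81 mm and thickness 13 mm, joined by a core cylinder of radius 56 mm and height 221 mm. The lower flange rests on z = 0 and the three cylinders share a vertical axis.

C is an I-beam lying along x, 1788 mm long. Overall section height 591 mm. Two flanges 80 mm wide (y) and 28 mm thick, one on the floor and one at the top; a web 20 mm thick runs between them, centred on the flange width.

The spool is on top of the stool. The I-beam is on the floor beside the stool on its −x side.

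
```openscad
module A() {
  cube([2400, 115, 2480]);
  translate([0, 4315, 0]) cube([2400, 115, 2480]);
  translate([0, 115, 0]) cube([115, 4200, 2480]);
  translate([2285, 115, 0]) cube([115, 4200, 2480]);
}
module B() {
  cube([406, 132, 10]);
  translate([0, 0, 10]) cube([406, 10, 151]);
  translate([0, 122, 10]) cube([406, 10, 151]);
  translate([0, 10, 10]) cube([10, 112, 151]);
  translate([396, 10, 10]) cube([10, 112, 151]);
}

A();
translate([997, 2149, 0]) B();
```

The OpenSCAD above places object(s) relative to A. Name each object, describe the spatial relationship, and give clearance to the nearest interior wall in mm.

Clearances: x = 882, y = 2034; minimum 882 mm.

A is a house frame. B is an open box. The open box sits inside the house frame, centred. The clearance to the nearest interior wall is 882 mm.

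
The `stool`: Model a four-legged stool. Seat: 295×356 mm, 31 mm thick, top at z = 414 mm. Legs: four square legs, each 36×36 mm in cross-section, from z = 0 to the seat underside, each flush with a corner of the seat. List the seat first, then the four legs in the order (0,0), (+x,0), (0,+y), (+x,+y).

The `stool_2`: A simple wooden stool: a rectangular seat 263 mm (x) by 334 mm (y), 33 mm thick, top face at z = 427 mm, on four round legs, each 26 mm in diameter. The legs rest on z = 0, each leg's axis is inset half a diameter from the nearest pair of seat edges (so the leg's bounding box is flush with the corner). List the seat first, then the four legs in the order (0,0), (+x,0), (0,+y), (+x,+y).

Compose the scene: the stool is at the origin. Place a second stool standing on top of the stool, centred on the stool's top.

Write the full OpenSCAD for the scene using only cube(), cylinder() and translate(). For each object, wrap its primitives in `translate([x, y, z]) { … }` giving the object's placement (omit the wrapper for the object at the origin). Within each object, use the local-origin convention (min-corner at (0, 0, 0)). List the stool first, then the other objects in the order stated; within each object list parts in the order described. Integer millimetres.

translate([0, 0, 383]) cube([295, 356, 31]);
cube([36, 36, 383]);
translate([259, 0, 0]) cube([36, 36, 383]);
translate([0, 320, 0]) cube([36, 36, 383]);
translate([259, 320, 0]) cube([36, 36, 383]);
translate([16, 11, 414]) {
  translate([0, 0, 394]) cube([263, 334, 33]);
  translate([13, 13, 0]) cylinder(h = 394, r = 13);
  translate([250, 13, 0]) cylinder(h = 394, r = 13);
  translate([13, 321, 0]) cylinder(h = 394, r = 13);
  translate([250, 321, 0]) cylinder(h = 394, r = 13);
}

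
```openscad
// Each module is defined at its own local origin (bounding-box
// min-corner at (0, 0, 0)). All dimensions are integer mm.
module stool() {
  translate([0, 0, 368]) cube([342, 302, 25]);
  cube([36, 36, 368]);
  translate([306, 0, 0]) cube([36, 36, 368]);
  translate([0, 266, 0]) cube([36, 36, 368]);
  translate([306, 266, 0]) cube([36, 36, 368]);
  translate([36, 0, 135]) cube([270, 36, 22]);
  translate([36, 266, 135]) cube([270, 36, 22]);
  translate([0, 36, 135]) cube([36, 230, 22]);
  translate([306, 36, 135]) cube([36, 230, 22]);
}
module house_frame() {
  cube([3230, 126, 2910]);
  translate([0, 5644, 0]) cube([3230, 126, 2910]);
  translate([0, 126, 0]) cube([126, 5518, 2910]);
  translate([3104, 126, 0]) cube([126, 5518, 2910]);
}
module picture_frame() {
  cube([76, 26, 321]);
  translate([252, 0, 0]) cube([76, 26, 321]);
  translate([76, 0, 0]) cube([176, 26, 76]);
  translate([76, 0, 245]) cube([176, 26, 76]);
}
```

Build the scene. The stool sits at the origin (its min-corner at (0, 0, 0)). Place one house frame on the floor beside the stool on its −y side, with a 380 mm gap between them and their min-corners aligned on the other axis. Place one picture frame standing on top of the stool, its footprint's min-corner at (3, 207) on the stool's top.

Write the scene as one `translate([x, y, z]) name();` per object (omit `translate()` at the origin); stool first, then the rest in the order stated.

stool();
translate([0, -6150, 0]) house_frame();
translate([3, 207, 393]) picture_frame();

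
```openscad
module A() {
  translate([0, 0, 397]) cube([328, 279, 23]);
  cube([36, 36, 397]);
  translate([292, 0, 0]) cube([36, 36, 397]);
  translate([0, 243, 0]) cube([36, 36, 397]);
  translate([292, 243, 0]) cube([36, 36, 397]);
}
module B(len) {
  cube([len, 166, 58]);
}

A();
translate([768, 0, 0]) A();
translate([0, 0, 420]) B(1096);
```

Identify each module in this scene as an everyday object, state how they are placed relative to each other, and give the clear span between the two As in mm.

A is a stool. B is a beam. A beam spans the tops of two stools. The clear span between the two stools is 440 mm.

Second stool starts at x = 768; first ends at x = 328; clear span = 768 − 328 = 440 mm.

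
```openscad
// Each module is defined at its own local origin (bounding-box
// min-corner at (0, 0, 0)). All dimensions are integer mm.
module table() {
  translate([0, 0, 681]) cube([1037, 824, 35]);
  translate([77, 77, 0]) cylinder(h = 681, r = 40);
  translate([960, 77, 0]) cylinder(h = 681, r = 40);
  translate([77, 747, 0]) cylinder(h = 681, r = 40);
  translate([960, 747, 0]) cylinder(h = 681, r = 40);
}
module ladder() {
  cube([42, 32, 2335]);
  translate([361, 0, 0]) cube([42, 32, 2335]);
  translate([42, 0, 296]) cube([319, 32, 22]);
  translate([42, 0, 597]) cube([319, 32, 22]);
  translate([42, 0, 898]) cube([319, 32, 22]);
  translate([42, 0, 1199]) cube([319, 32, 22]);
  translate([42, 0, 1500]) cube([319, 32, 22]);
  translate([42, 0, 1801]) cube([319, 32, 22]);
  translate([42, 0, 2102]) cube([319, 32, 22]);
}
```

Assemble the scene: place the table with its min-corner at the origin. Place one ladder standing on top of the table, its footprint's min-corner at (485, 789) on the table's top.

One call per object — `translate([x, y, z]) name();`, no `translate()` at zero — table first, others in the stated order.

table();
translate([485, 789, 716]) ladder();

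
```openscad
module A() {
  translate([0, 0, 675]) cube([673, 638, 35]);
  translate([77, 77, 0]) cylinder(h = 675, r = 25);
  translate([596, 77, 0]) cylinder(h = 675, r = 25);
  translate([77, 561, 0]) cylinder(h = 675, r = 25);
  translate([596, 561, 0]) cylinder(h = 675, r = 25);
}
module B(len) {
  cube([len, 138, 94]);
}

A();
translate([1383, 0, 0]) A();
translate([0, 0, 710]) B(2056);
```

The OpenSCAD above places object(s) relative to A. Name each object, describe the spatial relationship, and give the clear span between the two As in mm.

Second table starts at x = 1383; first ends at x = 673; clear span = 1383 − 673 = 710 mm.

A is a table. B is a beam. A beam spans the tops of two tables. The clear span between the two tables is 710 mm.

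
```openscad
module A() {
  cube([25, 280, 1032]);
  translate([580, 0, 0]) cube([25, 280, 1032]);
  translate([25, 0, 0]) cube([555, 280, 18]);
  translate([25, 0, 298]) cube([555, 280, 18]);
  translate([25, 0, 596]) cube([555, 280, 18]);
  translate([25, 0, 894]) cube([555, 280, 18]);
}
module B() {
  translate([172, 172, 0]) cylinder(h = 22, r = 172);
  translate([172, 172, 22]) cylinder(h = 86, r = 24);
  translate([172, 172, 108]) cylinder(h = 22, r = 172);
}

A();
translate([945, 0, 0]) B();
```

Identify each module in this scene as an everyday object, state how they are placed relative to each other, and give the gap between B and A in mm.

The spool's nearest face is 340 mm from the bookshelf's +x face.

A is a bookshelf. B is a spool. The spool is on the floor beside the bookshelf on its +x side. The gap between the spool and the bookshelf is 340 mm.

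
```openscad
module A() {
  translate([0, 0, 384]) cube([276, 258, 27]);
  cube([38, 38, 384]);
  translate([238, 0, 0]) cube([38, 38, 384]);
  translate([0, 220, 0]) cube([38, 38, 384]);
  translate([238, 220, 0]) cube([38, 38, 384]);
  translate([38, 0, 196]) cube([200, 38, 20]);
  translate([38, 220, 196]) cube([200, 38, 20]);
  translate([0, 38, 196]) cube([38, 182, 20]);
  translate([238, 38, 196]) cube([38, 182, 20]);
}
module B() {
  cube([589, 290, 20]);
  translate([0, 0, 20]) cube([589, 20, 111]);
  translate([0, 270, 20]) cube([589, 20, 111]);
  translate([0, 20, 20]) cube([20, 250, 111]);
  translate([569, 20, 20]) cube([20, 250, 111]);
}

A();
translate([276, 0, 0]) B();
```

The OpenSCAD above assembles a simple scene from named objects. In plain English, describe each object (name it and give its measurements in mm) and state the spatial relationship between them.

A is a simple wooden stool: a rectangular seat 276 mm (x) by 258 mm (y), 27 mm thick, top face at z = 411 mm, on four square legs, each 38×38 mm in cross-section. The legs rest on z = 0, each flush with a corner of the seat. Four stretchers, 38 mm wide and 20 mm tall, connect adjacent legs with their undersides at z = 196 mm, each running between the inner faces of the legs it joins and aligned with the legs' outer faces on the other axis.

B is an open storage box with external size 589×290×131 mm and wall thickness 20 mm (the base is also 20 mm thick). The base covers the whole footprint; the four walls stand on the base, with the y-facing walls full-width and the x-facing walls fitting between their inner faces.

The open box is against the stool's +x side, with their −y faces flush.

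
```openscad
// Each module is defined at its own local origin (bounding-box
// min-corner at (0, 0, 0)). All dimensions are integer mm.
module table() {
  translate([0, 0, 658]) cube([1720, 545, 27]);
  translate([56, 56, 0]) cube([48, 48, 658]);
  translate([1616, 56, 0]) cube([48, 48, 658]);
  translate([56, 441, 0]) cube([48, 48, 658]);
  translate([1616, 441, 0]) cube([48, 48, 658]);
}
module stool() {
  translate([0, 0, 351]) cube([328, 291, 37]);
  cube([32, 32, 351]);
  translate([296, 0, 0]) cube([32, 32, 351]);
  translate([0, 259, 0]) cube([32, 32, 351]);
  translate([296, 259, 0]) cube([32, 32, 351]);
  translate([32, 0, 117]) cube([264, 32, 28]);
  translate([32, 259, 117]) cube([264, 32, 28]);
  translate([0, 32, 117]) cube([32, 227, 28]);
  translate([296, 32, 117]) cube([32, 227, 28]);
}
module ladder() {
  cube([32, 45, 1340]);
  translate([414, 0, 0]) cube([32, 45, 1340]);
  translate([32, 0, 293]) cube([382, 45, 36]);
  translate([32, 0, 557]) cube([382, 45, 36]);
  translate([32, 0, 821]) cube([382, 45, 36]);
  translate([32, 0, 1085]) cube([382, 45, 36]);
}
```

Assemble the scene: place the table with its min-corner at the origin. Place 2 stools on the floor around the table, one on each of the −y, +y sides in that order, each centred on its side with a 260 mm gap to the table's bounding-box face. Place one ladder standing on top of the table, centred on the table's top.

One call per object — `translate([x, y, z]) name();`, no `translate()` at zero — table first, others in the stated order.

table();
translate([696, -551, 0]) stool();
translate([696, 805, 0]) stool();
translate([637, 250, 685]) ladder();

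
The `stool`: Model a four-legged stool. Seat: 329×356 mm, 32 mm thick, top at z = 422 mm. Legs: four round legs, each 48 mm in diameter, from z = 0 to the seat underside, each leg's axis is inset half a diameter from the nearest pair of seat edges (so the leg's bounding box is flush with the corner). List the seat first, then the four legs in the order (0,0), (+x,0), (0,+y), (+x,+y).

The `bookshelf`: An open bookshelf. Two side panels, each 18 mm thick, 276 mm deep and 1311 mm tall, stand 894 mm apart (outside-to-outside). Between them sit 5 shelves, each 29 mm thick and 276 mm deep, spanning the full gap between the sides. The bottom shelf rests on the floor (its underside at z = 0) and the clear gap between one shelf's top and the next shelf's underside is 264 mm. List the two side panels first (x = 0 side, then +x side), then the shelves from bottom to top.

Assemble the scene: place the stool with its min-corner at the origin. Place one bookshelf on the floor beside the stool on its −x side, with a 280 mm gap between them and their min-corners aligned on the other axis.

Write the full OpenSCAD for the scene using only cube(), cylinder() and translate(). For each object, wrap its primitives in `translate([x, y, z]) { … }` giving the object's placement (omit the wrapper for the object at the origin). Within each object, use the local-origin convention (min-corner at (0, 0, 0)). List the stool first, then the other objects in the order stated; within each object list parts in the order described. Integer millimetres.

translate([0, 0, 390]) cube([329, 356, 32]);
translate([24, 24, 0]) cylinder(h = 390, r = 24);
translate([305, 24, 0]) cylinder(h = 390, r = 24);
translate([24, 332, 0]) cylinder(h = 390, r = 24);
translate([305, 332, 0]) cylinder(h = 390, r = 24);
translate([-1174, 0, 0]) {
  cube([18, 276, 1311]);
  translate([876, 0, 0]) cube([18, 276, 1311]);
  translate([18, 0, 0]) cube([858, 276, 29]);
  translate([18, 0, 293]) cube([858, 276, 29]);
  translate([18, 0, 586]) cube([858, 276, 29]);
  translate([18, 0, 879]) cube([858, 276, 29]);
  translate([18, 0, 1172]) cube([858, 276, 29]);
}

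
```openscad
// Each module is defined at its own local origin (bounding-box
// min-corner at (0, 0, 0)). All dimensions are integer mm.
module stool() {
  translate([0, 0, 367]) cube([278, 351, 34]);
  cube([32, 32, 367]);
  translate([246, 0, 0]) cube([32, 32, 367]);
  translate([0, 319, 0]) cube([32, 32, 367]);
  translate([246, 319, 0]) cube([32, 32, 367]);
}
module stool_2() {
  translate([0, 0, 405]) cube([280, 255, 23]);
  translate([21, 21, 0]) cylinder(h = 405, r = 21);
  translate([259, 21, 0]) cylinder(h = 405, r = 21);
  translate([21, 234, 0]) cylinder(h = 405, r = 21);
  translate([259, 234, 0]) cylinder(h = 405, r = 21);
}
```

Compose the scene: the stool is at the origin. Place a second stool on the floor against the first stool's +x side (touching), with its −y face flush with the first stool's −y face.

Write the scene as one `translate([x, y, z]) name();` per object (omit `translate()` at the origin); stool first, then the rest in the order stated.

stool();
translate([278, 0, 0]) stool_2();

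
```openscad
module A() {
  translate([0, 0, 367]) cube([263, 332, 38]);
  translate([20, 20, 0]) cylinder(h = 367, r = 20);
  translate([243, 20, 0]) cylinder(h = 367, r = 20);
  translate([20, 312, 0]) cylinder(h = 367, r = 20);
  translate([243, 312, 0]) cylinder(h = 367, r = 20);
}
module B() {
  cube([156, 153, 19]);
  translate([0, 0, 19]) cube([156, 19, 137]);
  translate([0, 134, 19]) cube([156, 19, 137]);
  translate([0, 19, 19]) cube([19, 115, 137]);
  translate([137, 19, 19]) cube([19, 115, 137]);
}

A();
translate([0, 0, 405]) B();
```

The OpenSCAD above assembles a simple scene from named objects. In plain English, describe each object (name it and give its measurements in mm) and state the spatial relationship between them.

A is a simple wooden stool: a rectangular seat 263 mm (x) by 332 mm (y), 38 mm thick, top face at z = 405 mm, on four round legs, each 40 mm in diameter. The legs rest on z = 0, each leg's axis is inset half a diameter from the nearest pair of seat edges (so the leg's bounding box is flush with the corner).

B is an open storage box with external size 156×153×156 mm and wall thickness 19 mm (the base is also 19 mm thick). The base covers the whole footprint; the four walls stand on the base, with the y-facing walls full-width and the x-facing walls fitting between their inner faces.

The open box is on top of the stool.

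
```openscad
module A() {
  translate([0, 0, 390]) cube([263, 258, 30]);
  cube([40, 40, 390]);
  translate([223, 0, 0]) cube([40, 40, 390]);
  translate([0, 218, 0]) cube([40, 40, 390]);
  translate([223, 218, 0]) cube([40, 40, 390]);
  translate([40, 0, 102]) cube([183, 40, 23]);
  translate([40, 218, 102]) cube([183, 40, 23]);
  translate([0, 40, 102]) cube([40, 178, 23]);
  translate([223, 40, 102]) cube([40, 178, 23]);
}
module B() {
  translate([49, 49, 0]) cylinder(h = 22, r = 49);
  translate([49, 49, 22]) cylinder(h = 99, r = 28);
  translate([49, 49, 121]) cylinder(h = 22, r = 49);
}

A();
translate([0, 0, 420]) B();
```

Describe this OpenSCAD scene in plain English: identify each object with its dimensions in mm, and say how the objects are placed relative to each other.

A is a four-legged stool. The seat is a 263×258×30 mm slab whose top surface is at z = 420 mm; four square legs, each 40×40 mm in cross-section, run from the floor (z = 0) to the underside of the seat, each flush with a corner of the seat. Four stretchers, 40 mm wide and 23 mm tall, connect adjacent legs with their undersides at z = 102 mm, each running between the inner faces of the legs it joins and aligned with the legs' outer faces on the other axis.

B is a spool: two coaxial disc flanges of radius 49 mm and thickness 22 mm, joined by a core cylinder of radius 28 mm and height 99 mm. The lower flange rests on z = 0 and the three cylinders share a vertical axis.

The spool is on top of the stool.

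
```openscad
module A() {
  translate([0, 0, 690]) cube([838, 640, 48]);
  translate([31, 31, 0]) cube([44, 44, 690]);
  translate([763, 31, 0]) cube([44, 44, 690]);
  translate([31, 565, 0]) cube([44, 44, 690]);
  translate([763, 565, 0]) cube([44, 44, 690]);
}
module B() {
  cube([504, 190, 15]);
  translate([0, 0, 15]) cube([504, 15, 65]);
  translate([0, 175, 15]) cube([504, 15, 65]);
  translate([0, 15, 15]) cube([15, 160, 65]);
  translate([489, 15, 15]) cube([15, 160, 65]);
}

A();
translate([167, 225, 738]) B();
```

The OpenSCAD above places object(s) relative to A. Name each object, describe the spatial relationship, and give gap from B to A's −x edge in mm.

A is a table. B is an open box. The open box is on top of the table, centred. The gap from the open box to the table's −x edge is 167 mm.

The open box's min-x is at 167; the table's min-x is 0; gap = 167 mm.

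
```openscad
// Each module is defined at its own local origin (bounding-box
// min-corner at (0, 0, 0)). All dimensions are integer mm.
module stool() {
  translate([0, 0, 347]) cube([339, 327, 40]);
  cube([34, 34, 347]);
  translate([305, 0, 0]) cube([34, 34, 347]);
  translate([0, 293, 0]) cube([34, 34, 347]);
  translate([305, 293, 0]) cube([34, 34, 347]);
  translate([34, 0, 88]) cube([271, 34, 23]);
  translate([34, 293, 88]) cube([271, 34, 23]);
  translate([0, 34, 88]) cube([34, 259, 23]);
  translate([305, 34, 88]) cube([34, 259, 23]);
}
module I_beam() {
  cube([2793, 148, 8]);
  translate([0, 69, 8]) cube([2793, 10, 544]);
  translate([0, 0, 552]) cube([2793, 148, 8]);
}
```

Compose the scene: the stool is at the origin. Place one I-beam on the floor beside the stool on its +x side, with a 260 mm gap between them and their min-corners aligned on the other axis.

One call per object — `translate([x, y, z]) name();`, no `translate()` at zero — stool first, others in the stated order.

stool();
translate([599, 0, 0]) I_beam();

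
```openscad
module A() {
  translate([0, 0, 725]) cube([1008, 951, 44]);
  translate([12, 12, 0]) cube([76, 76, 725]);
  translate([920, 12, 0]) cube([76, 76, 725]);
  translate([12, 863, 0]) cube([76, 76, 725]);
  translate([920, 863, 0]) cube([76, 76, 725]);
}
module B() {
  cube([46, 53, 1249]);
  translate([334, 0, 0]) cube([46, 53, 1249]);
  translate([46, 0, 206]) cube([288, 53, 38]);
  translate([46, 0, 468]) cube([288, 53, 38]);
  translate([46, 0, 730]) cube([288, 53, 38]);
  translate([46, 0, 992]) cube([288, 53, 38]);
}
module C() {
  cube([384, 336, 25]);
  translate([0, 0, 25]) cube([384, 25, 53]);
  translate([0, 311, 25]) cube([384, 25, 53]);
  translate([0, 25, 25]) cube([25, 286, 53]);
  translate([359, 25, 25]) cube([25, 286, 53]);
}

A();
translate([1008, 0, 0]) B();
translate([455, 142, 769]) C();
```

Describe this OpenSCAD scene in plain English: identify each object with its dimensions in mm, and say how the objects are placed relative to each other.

A is a table with a 1008×951 mm rectangular top, 44 mm thick, top surface at z = 769 mm, supported by four 76×76 mm square legs, each inset 12 mm from the nearest pair of top edges, running from the floor.

B is a wooden ladder with two side rails of 46×53 mm section and 1249 mm height, set 380 mm apart overall. Between them run 4 rectangular rungs (53 mm deep, 38 mm thick), front faces flush with the rails' −y face. The bottom of the first rung is 206 mm above the floor and each subsequent rung is 262 mm higher than the one below.

C is an open storage box with external size 384×336×78 mm and wall thickness 25 mm (the base is also 25 mm thick). The base covers the whole footprint; the four walls stand on the base, with the y-facing walls full-width and the x-facing walls fitting between their inner faces.

The ladder is against the table's +x side, with their −y faces flush. The open box is on top of the table.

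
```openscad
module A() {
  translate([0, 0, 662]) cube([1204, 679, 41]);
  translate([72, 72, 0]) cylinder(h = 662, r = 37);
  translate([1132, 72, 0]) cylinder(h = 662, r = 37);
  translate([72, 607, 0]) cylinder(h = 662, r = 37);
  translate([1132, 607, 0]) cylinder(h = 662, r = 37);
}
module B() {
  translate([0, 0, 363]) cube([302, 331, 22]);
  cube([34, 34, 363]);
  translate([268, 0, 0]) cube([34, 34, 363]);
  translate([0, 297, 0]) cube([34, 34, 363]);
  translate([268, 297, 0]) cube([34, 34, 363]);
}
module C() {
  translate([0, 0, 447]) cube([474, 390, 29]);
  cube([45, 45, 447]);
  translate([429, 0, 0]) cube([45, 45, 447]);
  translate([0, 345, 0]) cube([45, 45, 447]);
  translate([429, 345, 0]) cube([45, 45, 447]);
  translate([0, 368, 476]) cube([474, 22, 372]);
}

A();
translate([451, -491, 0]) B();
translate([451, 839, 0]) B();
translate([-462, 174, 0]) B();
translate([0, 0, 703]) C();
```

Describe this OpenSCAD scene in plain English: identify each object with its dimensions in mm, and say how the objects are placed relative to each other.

A is a rectangular dining table. The top is 1204×679×41 mm with its upper surface at z = 703 mm. It stands on four round legs of 74 mm diameter, each leg's bounding box inset 35 mm from the nearest pair of top edges, running from the floor to the underside of the top.

B is a four-legged stool. The seat is a 302×331×22 mm slab whose top surface is at z = 385 mm; four square legs, each 34×34 mm in cross-section, run from the floor (z = 0) to the underside of the seat, each flush with a corner of the seat.

C is a chair: 474×390 mm seat, 29 mm thick, top at z = 476 mm, on four 45 mm square corner legs flush with the seat edges. A 22 mm thick backrest slab spans the full seat width, extending 372 mm above the seat top, its back face flush with the seat's +y edge.

Three stools sit around the table at the −y, +y, −x sides. The chair is on top of the table.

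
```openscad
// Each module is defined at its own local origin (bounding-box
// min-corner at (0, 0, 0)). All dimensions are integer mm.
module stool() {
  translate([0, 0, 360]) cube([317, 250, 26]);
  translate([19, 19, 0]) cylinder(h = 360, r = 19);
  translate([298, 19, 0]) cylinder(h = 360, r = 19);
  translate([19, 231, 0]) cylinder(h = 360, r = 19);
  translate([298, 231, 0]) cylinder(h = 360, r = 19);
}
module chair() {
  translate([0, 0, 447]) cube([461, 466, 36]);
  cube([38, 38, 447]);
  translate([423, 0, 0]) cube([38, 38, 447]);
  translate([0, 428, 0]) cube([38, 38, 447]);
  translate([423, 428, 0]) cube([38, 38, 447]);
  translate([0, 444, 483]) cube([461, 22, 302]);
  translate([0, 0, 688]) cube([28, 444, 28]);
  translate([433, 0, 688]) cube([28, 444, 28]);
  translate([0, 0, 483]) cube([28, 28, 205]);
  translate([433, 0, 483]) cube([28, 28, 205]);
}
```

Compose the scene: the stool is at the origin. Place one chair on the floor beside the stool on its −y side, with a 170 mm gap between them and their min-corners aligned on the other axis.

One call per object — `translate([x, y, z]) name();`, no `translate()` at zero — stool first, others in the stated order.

stool();
translate([0, -636, 0]) chair();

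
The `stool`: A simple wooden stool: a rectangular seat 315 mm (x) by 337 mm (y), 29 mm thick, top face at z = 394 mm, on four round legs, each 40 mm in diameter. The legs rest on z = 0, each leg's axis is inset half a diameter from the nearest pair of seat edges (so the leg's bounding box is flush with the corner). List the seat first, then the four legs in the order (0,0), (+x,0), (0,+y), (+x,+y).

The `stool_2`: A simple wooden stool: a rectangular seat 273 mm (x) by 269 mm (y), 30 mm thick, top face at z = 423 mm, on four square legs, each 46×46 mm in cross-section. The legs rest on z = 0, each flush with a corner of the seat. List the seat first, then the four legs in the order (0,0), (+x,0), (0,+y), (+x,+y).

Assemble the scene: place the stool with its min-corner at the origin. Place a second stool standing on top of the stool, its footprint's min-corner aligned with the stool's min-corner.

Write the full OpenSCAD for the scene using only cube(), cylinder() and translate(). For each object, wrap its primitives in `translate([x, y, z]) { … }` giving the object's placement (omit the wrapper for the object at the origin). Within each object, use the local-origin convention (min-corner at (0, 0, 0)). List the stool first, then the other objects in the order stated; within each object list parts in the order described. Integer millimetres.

translate([0, 0, 365]) cube([315, 337, 29]);
translate([20, 20, 0]) cylinder(h = 365, r = 20);
translate([295, 20, 0]) cylinder(h = 365, r = 20);
translate([20, 317, 0]) cylinder(h = 365, r = 20);
translate([295, 317, 0]) cylinder(h = 365, r = 20);
translate([0, 0, 394]) {
  translate([0, 0, 393]) cube([273, 269, 30]);
  cube([46, 46, 393]);
  translate([227, 0, 0]) cube([46, 46, 393]);
  translate([0, 223, 0]) cube([46, 46, 393]);
  translate([227, 223, 0]) cube([46, 46, 393]);
}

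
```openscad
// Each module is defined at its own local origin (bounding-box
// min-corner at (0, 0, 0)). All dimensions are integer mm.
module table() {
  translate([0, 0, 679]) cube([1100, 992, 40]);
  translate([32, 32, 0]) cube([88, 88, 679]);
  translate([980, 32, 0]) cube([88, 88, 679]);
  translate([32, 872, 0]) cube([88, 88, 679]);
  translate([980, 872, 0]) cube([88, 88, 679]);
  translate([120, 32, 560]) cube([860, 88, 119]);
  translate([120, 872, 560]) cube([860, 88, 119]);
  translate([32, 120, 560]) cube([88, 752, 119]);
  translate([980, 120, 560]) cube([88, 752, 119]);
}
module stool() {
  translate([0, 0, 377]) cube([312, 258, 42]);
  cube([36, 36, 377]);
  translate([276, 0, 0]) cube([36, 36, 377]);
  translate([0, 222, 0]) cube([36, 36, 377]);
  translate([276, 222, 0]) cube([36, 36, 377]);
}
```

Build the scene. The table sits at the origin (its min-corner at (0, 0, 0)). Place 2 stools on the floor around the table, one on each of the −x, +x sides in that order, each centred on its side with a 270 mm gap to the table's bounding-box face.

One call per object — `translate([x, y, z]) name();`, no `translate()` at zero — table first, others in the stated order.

table();
translate([-582, 367, 0]) stool();
translate([1370, 367, 0]) stool();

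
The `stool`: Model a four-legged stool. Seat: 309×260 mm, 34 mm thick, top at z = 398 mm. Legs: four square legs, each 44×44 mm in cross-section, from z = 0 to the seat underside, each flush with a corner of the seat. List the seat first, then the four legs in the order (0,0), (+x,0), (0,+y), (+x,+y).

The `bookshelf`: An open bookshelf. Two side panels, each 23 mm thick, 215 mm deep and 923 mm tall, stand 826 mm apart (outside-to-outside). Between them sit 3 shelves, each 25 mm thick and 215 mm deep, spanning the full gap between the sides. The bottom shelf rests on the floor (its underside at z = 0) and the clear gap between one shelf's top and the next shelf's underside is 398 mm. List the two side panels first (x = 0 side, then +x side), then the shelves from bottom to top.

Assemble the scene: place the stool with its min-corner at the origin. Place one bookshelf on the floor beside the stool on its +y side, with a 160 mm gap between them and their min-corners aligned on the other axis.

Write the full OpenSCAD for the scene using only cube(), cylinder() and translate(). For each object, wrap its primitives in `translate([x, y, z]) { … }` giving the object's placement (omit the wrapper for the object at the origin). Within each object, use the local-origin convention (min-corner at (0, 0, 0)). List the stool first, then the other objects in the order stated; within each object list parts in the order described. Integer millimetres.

translate([0, 0, 364]) cube([309, 260, 34]);
cube([44, 44, 364]);
translate([265, 0, 0]) cube([44, 44, 364]);
translate([0, 216, 0]) cube([44, 44, 364]);
translate([265, 216, 0]) cube([44, 44, 364]);
translate([0, 420, 0]) {
  cube([23, 215, 923]);
  translate([803, 0, 0]) cube([23, 215, 923]);
  translate([23, 0, 0]) cube([780, 215, 25]);
  translate([23, 0, 423]) cube([780, 215, 25]);
  translate([23, 0, 846]) cube([780, 215, 25]);
}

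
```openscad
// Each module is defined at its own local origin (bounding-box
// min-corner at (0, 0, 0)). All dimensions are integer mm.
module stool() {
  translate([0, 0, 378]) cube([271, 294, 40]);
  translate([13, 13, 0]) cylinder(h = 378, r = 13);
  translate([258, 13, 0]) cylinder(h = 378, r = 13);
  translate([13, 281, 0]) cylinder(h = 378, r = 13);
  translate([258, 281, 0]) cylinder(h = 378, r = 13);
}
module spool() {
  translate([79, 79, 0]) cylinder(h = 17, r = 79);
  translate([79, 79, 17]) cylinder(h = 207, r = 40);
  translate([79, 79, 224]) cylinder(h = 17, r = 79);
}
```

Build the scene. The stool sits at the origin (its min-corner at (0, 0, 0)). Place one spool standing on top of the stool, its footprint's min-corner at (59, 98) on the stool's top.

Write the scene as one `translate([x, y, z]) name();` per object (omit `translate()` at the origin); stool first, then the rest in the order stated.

stool();
translate([59, 98, 418]) spool();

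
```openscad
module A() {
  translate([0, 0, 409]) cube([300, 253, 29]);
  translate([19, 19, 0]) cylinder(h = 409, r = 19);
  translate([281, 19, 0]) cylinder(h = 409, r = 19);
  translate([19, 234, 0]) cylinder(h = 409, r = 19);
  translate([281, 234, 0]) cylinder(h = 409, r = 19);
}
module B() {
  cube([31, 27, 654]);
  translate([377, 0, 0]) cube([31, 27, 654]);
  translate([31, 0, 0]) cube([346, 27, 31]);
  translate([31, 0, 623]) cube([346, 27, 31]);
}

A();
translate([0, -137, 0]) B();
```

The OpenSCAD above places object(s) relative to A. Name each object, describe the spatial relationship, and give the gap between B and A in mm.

A is a stool. B is a picture frame. The picture frame is on the floor beside the stool on its −y side. The gap between the picture frame and the stool is 110 mm.

The picture frame's nearest face is 110 mm from the stool's −y face.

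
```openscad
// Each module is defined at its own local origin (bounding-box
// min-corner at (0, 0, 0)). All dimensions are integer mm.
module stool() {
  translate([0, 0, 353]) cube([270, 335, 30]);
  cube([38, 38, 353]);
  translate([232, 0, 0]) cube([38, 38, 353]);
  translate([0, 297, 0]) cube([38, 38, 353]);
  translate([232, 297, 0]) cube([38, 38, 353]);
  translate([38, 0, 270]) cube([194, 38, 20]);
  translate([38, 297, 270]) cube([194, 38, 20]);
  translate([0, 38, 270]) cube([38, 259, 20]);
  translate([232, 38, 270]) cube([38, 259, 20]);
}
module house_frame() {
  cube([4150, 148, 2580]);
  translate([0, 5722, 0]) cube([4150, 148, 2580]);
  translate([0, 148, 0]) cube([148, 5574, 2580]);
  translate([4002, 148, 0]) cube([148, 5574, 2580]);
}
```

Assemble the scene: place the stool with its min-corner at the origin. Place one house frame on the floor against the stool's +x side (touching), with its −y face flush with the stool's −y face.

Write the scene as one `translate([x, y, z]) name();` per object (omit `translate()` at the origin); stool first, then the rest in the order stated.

stool();
translate([270, 0, 0]) house_frame();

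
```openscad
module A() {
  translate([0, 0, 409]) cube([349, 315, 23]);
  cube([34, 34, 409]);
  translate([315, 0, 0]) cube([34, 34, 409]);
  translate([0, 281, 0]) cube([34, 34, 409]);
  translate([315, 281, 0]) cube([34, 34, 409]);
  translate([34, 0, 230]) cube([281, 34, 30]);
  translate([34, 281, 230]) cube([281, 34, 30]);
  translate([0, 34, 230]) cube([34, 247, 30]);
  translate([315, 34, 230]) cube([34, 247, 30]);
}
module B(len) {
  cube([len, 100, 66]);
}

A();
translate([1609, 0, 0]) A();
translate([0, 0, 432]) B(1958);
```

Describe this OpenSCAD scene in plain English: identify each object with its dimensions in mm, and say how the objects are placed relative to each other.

A is a four-legged stool. The seat is 349×315 mm, 23 mm thick, top at z = 432 mm. It stands on four square legs, each 34×34 mm in cross-section, from z = 0 to the seat underside, each flush with a corner of the seat. Four stretchers, 34 mm wide and 30 mm tall, connect adjacent legs with their undersides at z = 230 mm, each running between the inner faces of the legs it joins and aligned with the legs' outer faces on the other axis.

B is a rectangular beam 1958 mm long (x), 100 mm deep (y), 66 mm thick (z).

The beam spans the tops of two stools placed 1260 mm apart, resting at z = 432 mm.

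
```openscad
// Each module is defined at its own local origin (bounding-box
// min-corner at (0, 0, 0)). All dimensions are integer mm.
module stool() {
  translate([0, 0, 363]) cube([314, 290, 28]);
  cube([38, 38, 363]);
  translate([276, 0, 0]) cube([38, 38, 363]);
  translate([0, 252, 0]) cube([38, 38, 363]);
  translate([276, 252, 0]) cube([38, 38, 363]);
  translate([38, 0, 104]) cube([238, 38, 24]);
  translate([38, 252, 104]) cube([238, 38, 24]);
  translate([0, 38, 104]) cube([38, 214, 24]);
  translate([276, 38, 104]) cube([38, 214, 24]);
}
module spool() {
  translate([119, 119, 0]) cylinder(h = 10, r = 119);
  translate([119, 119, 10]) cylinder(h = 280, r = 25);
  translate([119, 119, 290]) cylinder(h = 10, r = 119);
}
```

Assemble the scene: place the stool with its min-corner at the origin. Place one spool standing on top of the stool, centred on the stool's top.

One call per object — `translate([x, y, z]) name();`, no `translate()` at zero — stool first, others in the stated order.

stool();
translate([38, 26, 391]) spool();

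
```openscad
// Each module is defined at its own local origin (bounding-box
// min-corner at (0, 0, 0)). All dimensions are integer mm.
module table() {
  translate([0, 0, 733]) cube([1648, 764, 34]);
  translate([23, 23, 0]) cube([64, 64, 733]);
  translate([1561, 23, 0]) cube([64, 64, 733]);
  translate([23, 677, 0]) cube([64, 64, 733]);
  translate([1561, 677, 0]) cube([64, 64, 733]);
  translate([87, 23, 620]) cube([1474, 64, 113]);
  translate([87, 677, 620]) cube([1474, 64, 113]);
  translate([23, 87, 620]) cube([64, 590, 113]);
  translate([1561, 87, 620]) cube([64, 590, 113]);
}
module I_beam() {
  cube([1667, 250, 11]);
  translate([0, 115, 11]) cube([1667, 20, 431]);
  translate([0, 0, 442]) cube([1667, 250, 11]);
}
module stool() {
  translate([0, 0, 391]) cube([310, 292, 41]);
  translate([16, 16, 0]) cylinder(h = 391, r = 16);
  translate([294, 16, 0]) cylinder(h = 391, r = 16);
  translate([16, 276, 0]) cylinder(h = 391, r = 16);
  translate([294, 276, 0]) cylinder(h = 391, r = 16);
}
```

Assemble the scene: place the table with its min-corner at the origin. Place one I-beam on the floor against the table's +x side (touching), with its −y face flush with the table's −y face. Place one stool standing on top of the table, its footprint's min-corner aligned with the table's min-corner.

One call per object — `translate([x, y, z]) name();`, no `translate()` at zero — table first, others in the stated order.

table();
translate([1648, 0, 0]) I_beam();
translate([0, 0, 767]) stool();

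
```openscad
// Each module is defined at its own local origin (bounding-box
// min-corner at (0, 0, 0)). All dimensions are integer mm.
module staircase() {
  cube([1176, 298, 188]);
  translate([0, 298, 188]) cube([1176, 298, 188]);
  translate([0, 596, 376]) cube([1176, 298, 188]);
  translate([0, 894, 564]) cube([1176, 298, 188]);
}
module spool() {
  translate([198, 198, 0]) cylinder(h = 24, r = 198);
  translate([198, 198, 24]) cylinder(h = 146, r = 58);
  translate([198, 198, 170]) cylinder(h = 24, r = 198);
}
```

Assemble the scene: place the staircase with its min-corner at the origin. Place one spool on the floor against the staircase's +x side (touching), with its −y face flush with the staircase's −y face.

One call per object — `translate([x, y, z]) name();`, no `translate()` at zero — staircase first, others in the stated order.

staircase();
translate([1176, 0, 0]) spool();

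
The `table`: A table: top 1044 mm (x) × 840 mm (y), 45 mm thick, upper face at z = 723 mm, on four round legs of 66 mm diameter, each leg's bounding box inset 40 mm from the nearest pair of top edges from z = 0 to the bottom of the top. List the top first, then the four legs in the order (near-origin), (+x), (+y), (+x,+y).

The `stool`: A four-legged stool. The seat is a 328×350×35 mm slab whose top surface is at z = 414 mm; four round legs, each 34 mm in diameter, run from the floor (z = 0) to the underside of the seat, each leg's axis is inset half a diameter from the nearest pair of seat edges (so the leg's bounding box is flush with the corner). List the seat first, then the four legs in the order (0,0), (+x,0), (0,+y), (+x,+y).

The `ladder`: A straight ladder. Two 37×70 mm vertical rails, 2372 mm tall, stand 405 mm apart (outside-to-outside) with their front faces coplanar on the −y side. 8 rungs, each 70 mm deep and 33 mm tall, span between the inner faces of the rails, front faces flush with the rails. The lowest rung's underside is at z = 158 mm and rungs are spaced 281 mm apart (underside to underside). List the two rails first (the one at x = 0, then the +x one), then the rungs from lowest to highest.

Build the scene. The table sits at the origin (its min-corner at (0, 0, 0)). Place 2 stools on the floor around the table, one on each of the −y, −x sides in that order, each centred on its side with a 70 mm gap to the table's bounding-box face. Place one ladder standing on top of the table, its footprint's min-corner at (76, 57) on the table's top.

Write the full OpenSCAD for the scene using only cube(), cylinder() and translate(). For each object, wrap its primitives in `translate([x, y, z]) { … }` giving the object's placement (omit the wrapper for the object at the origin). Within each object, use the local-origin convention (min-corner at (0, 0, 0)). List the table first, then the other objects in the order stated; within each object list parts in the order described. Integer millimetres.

translate([0, 0, 678]) cube([1044, 840, 45]);
translate([73, 73, 0]) cylinder(h = 678, r = 33);
translate([971, 73, 0]) cylinder(h = 678, r = 33);
translate([73, 767, 0]) cylinder(h = 678, r = 33);
translate([971, 767, 0]) cylinder(h = 678, r = 33);
translate([358, -420, 0]) {
  translate([0, 0, 379]) cube([328, 350, 35]);
  translate([17, 17, 0]) cylinder(h = 379, r = 17);
  translate([311, 17, 0]) cylinder(h = 379, r = 17);
  translate([17, 333, 0]) cylinder(h = 379, r = 17);
  translate([311, 333, 0]) cylinder(h = 379, r = 17);
}
translate([-398, 245, 0]) {
  translate([0, 0, 379]) cube([328, 350, 35]);
  translate([17, 17, 0]) cylinder(h = 379, r = 17);
  translate([311, 17, 0]) cylinder(h = 379, r = 17);
  translate([17, 333, 0]) cylinder(h = 379, r = 17);
  translate([311, 333, 0]) cylinder(h = 379, r = 17);
}
translate([76, 57, 723]) {
  cube([37, 70, 2372]);
  translate([368, 0, 0]) cube([37, 70, 2372]);
  translate([37, 0, 158]) cube([331, 70, 33]);
  translate([37, 0, 439]) cube([331, 70, 33]);
  translate([37, 0, 720]) cube([331, 70, 33]);
  translate([37, 0, 1001]) cube([331, 70, 33]);
  translate([37, 0, 1282]) cube([331, 70, 33]);
  translate([37, 0, 1563]) cube([331, 70, 33]);
  translate([37, 0, 1844]) cube([331, 70, 33]);
  translate([37, 0, 2125]) cube([331, 70, 33]);
}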